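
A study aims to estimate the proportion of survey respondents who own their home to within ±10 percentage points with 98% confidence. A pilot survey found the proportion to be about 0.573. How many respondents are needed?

n = 133

For a proportion with margin E = 0.1 at 98% confidence, z = 2.326.
n = p̂(1−p̂)(z/E)² = 0.573 × 0.427 × (2.326/0.1)² = 132.37
Round up: n = 133.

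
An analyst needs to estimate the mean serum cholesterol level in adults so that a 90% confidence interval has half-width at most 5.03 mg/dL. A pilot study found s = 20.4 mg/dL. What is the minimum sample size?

For a mean, the margin of error is E = z·σ/√n, so n = (zσ/E)².
At 90% confidence, z = 1.645.
n = (1.645 × 20.4 / 5.03)² = 44.51
Round up: n = 45.

45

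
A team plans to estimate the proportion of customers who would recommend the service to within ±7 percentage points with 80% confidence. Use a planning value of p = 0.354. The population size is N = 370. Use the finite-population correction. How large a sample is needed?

64

For a proportion with margin E = 0.07 at 80% confidence, z = 1.282.
n = p̂(1−p̂)(z/E)² = 0.354 × 0.646 × (1.282/0.07)² = 76.70 — call this n₀.
Finite-population correction with N = 370: n = n₀ / (1 + (n₀−1)/N) = 76.70 / 1.205 = 63.65
Round up: n = 64.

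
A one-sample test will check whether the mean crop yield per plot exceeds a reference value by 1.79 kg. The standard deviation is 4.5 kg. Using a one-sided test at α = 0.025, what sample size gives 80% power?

For a one-sample z-test, n = ((z_α + z_β)·σ/δ)².
z_α = 1.960 (one-sided α = 0.025); z_β = 0.842 (power 80% → β = 0.2).
n = (2.802 × 4.5 / 1.79)² = 49.62
Round up: n = 50.

50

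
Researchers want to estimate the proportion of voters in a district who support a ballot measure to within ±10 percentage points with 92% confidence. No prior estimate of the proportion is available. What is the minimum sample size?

77

For a proportion with margin E = 0.1 at 92% confidence, z = 1.751.
With no prior estimate, use p = 0.5, which maximizes p(1−p) at 0.25.
n = 0.25 × (z/E)² = 0.25 × (1.751/0.1)² = 76.65
Round up: n = 77.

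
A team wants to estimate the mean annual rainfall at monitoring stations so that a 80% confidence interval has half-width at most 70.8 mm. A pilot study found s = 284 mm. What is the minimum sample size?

27

For a mean, the margin of error is E = z·σ/√n, so n = (zσ/E)².
At 80% confidence, z = 1.282.
n = (1.282 × 284 / 70.8)² = 26.45
Round up: n = 27.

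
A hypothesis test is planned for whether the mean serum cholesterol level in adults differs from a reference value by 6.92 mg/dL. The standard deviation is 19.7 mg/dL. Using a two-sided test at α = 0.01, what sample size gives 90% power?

n = 121

For a one-sample z-test, n = ((z_{α/2} + z_β)·σ/δ)².
z_{α/2} = 2.576 (two-sided α = 0.01); z_β = 1.282 (power 90% → β = 0.1).
n = (3.858 × 19.7 / 6.92)² = 120.63
Round up: n = 121.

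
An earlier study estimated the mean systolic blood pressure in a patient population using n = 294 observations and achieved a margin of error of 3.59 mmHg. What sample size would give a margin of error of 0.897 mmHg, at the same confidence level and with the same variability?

4710

Margin of error scales as 1/√n, so n₂ = n₁·(E₁/E₂)².
n₂ = 294 × (3.59/0.897)² = 294 × 16.02 = 4709.88
Round up: n₂ = 4710.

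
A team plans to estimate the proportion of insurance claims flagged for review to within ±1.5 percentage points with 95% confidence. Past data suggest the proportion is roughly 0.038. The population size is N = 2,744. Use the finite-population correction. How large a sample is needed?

For a proportion with margin E = 0.015 at 95% confidence, z = 1.960.
n = p̂(1−p̂)(z/E)² = 0.038 × 0.962 × (1.960/0.015)² = 624.15 — call this n₀.
Finite-population correction with N = 2,744: n = n₀ / (1 + (n₀−1)/N) = 624.15 / 1.227 = 508.68
Round up: n = 509.

509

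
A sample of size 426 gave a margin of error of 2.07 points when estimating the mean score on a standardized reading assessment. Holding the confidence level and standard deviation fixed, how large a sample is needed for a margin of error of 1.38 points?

Margin of error scales as 1/√n, so n₂ = n₁·(E₁/E₂)².
n₂ = 426 × (2.07/1.38)² = 426 × 2.25 = 958.50
Round up: n₂ = 959.

959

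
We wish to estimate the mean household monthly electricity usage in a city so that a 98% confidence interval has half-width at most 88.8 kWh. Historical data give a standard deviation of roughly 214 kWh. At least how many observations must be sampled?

32

For a mean, the margin of error is E = z·σ/√n, so n = (zσ/E)².
At 98% confidence, z = 2.326.
n = (2.326 × 214 / 88.8)² = 31.42
Round up: n = 32.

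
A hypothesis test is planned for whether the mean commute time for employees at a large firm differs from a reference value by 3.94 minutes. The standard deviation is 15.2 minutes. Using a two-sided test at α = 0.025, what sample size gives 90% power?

185

For a one-sample z-test, n = ((z_{α/2} + z_β)·σ/δ)².
z_{α/2} = 2.241 (two-sided α = 0.025); z_β = 1.282 (power 90% → β = 0.1).
n = (3.523 × 15.2 / 3.94)² = 184.72
Round up: n = 185.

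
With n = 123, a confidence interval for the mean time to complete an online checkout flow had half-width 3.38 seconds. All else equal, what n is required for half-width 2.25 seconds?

278

Margin of error scales as 1/√n, so n₂ = n₁·(E₁/E₂)².
n₂ = 123 × (3.38/2.25)² = 123 × 2.257 = 277.61
Round up: n₂ = 278.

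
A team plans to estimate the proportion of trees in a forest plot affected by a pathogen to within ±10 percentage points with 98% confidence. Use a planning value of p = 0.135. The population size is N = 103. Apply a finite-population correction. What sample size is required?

40

For a proportion with margin E = 0.1 at 98% confidence, z = 2.326.
n = p̂(1−p̂)(z/E)² = 0.135 × 0.865 × (2.326/0.1)² = 63.18 — call this n₀.
Finite-population correction with N = 103: n = n₀ / (1 + (n₀−1)/N) = 63.18 / 1.604 = 39.39
Round up: n = 40.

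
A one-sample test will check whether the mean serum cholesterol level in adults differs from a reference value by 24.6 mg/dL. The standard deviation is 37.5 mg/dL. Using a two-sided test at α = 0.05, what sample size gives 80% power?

For a one-sample z-test, n = ((z_{α/2} + z_β)·σ/δ)².
z_{α/2} = 1.960 (two-sided α = 0.05); z_β = 0.842 (power 80% → β = 0.2).
n = (2.802 × 37.5 / 24.6)² = 18.24
Round up: n = 19.

19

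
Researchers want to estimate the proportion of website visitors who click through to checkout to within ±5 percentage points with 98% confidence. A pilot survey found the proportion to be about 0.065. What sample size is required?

132

For a proportion with margin E = 0.05 at 98% confidence, z = 2.326.
n = p̂(1−p̂)(z/E)² = 0.065 × 0.935 × (2.326/0.05)² = 131.52
Round up: n = 132.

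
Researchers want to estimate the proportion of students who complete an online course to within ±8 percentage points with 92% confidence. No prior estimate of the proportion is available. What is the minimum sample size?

For a proportion with margin E = 0.08 at 92% confidence, z = 1.751.
With no prior estimate, use p = 0.5, which maximizes p(1−p) at 0.25.
n = 0.25 × (z/E)² = 0.25 × (1.751/0.08)² = 119.77
Round up: n = 120.

n = 120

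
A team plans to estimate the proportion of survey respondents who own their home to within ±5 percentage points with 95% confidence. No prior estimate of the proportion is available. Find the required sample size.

For a proportion with margin E = 0.05 at 95% confidence, z = 1.960.
With no prior estimate, use p = 0.5, which maximizes p(1−p) at 0.25.
n = 0.25 × (z/E)² = 0.25 × (1.960/0.05)² = 384.16
Round up: n = 385.

385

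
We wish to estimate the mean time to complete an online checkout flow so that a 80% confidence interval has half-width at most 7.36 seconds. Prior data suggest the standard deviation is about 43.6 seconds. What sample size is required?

For a mean, the margin of error is E = z·σ/√n, so n = (zσ/E)².
At 80% confidence, z = 1.282.
n = (1.282 × 43.6 / 7.36)² = 57.68
Round up: n = 58.

58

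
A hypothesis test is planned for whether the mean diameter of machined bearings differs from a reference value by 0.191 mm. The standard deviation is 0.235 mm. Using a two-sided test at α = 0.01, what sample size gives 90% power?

For a one-sample z-test, n = ((z_{α/2} + z_β)·σ/δ)².
z_{α/2} = 2.576 (two-sided α = 0.01); z_β = 1.282 (power 90% → β = 0.1).
n = (3.858 × 0.235 / 0.191)² = 22.53
Round up: n = 23.

23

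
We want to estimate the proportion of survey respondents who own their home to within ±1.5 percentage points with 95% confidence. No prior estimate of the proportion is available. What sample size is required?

n = 4269

For a proportion with margin E = 0.015 at 95% confidence, z = 1.960.
With no prior estimate, use p = 0.5, which maximizes p(1−p) at 0.25.
n = 0.25 × (z/E)² = 0.25 × (1.960/0.015)² = 4268.44
Round up: n = 4269.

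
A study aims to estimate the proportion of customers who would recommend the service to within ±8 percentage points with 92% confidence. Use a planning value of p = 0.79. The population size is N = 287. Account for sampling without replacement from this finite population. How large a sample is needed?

For a proportion with margin E = 0.08 at 92% confidence, z = 1.751.
n = p̂(1−p̂)(z/E)² = 0.79 × 0.21 × (1.751/0.08)² = 79.48 — call this n₀.
Finite-population correction with N = 287: n = n₀ / (1 + (n₀−1)/N) = 79.48 / 1.273 = 62.44
Round up: n = 63.

n = 63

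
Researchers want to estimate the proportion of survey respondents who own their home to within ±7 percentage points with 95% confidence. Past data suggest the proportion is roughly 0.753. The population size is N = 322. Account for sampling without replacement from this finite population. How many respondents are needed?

101

For a proportion with margin E = 0.07 at 95% confidence, z = 1.960.
n = p̂(1−p̂)(z/E)² = 0.753 × 0.247 × (1.960/0.07)² = 145.82 — call this n₀.
Finite-population correction with N = 322: n = n₀ / (1 + (n₀−1)/N) = 145.82 / 1.45 = 100.57
Round up: n = 101.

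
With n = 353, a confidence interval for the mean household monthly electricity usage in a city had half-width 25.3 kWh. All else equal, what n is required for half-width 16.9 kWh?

n = 792

Margin of error scales as 1/√n, so n₂ = n₁·(E₁/E₂)².
n₂ = 353 × (25.3/16.9)² = 353 × 2.241 = 791.07
Round up: n₂ = 792.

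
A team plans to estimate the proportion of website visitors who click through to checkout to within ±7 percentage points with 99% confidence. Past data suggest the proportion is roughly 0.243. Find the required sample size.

250

For a proportion with margin E = 0.07 at 99% confidence, z = 2.576.
n = p̂(1−p̂)(z/E)² = 0.243 × 0.757 × (2.576/0.07)² = 249.11
Round up: n = 250.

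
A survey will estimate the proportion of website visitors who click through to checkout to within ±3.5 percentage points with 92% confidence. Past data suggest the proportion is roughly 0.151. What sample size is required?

n = 321

For a proportion with margin E = 0.035 at 92% confidence, z = 1.751.
n = p̂(1−p̂)(z/E)² = 0.151 × 0.849 × (1.751/0.035)² = 320.86
Round up: n = 321.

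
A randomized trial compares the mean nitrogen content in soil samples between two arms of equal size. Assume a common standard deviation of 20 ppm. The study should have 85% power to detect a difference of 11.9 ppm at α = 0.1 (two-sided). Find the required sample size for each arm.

41 per group

For two equal groups, n per group = 2·((z_{α/2} + z_β)·σ/δ)².
z_{α/2} = 1.645; z_β = 1.036 (power 85%).
n = 2 × (2.681 × 20 / 11.9)² = 2 × 20.30 = 40.60
Round up: n = 41 per group.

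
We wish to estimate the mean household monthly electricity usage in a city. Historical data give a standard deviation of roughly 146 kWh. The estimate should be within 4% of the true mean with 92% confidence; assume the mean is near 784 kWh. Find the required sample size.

For a mean, the margin of error is E = z·σ/√n, so n = (zσ/E)².
At 92% confidence, z = 1.751.
E = 4% of 784 = 31.36 kWh.
n = (1.751 × 146 / 31.36)² = 66.45
Round up: n = 67.

67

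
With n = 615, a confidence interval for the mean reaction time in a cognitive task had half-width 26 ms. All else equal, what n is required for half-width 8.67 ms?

5531

Margin of error scales as 1/√n, so n₂ = n₁·(E₁/E₂)².
n₂ = 615 × (26/8.67)² = 615 × 8.993 = 5530.70
Round up: n₂ = 5531.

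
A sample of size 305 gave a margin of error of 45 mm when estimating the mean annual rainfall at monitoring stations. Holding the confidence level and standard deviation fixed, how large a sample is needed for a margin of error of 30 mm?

Margin of error scales as 1/√n, so n₂ = n₁·(E₁/E₂)².
n₂ = 305 × (45/30)² = 305 × 2.25 = 686.25
Round up: n₂ = 687.

687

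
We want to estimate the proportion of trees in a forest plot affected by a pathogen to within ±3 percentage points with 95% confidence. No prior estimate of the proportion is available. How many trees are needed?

1068

For a proportion with margin E = 0.03 at 95% confidence, z = 1.960.
With no prior estimate, use p = 0.5, which maximizes p(1−p) at 0.25.
n = 0.25 × (z/E)² = 0.25 × (1.960/0.03)² = 1067.11
Round up: n = 1068.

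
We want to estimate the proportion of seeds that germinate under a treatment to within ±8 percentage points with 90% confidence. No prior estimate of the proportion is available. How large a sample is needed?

n = 106

For a proportion with margin E = 0.08 at 90% confidence, z = 1.645.
With no prior estimate, use p = 0.5, which maximizes p(1−p) at 0.25.
n = 0.25 × (z/E)² = 0.25 × (1.645/0.08)² = 105.70
Round up: n = 106.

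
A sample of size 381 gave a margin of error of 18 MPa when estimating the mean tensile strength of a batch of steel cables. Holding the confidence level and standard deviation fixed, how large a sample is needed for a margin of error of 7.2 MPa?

Margin of error scales as 1/√n, so n₂ = n₁·(E₁/E₂)².
n₂ = 381 × (18/7.2)² = 381 × 6.25 = 2381.25
Round up: n₂ = 2382.

2382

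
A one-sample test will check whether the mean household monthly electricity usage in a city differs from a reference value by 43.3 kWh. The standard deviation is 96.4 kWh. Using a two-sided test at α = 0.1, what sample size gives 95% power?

54

For a one-sample z-test, n = ((z_{α/2} + z_β)·σ/δ)².
z_{α/2} = 1.645 (two-sided α = 0.1); z_β = 1.645 (power 95% → β = 0.05).
n = (3.290 × 96.4 / 43.3)² = 53.65
Round up: n = 54.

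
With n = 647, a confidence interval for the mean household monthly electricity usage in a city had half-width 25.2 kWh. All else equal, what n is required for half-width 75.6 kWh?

Margin of error scales as 1/√n, so n₂ = n₁·(E₁/E₂)².
n₂ = 647 × (25.2/75.6)² = 647 × 0.1111 = 71.88
Round up: n₂ = 72.

n = 72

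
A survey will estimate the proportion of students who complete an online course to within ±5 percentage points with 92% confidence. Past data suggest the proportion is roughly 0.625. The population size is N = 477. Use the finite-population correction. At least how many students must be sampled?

For a proportion with margin E = 0.05 at 92% confidence, z = 1.751.
n = p̂(1−p̂)(z/E)² = 0.625 × 0.375 × (1.751/0.05)² = 287.44 — call this n₀.
Finite-population correction with N = 477: n = n₀ / (1 + (n₀−1)/N) = 287.44 / 1.601 = 179.54
Round up: n = 180.

180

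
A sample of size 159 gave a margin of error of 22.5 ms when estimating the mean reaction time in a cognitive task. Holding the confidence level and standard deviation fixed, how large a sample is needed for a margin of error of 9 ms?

994

Margin of error scales as 1/√n, so n₂ = n₁·(E₁/E₂)².
n₂ = 159 × (22.5/9)² = 159 × 6.25 = 993.75
Round up: n₂ = 994.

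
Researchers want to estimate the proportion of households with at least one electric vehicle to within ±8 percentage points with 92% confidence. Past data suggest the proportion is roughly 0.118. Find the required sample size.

n = 50

For a proportion with margin E = 0.08 at 92% confidence, z = 1.751.
n = p̂(1−p̂)(z/E)² = 0.118 × 0.882 × (1.751/0.08)² = 49.86
Round up: n = 50.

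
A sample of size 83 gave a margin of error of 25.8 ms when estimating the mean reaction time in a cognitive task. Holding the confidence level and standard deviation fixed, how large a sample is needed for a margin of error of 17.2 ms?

187

Margin of error scales as 1/√n, so n₂ = n₁·(E₁/E₂)².
n₂ = 83 × (25.8/17.2)² = 83 × 2.25 = 186.75
Round up: n₂ = 187.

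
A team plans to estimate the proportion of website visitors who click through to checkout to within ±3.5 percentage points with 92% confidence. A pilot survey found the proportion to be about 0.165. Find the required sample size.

For a proportion with margin E = 0.035 at 92% confidence, z = 1.751.
n = p̂(1−p̂)(z/E)² = 0.165 × 0.835 × (1.751/0.035)² = 344.83
Round up: n = 345.

345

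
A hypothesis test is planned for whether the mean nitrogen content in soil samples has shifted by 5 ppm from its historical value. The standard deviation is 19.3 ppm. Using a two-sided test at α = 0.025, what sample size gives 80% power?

For a one-sample z-test, n = ((z_{α/2} + z_β)·σ/δ)².
z_{α/2} = 2.241 (two-sided α = 0.025); z_β = 0.842 (power 80% → β = 0.2).
n = (3.083 × 19.3 / 5)² = 141.62
Round up: n = 142.

142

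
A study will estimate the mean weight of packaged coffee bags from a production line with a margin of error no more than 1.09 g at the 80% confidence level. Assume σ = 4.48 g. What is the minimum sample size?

For a mean, the margin of error is E = z·σ/√n, so n = (zσ/E)².
At 80% confidence, z = 1.282.
n = (1.282 × 4.48 / 1.09)² = 27.76
Round up: n = 28.

28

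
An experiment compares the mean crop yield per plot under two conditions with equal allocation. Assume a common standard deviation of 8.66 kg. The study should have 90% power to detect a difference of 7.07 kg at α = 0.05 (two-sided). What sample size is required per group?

32 per group

For two equal groups, n per group = 2·((z_{α/2} + z_β)·σ/δ)².
z_{α/2} = 1.960; z_β = 1.282 (power 90%).
n = 2 × (3.242 × 8.66 / 7.07)² = 2 × 15.77 = 31.54
Round up: n = 32 per group.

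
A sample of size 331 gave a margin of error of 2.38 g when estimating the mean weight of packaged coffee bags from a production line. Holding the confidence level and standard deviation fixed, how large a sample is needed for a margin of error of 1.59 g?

742

Margin of error scales as 1/√n, so n₂ = n₁·(E₁/E₂)².
n₂ = 331 × (2.38/1.59)² = 331 × 2.241 = 741.77
Round up: n₂ = 742.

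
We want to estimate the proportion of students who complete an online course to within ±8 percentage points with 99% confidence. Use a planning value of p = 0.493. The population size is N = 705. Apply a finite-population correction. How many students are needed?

For a proportion with margin E = 0.08 at 99% confidence, z = 2.576.
n = p̂(1−p̂)(z/E)² = 0.493 × 0.507 × (2.576/0.08)² = 259.16 — call this n₀.
Finite-population correction with N = 705: n = n₀ / (1 + (n₀−1)/N) = 259.16 / 1.366 = 189.72
Round up: n = 190.

190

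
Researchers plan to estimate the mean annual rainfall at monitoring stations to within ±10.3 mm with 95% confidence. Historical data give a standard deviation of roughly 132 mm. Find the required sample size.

n = 631

For a mean, the margin of error is E = z·σ/√n, so n = (zσ/E)².
At 95% confidence, z = 1.960.
n = (1.960 × 132 / 10.3)² = 630.94
Round up: n = 631.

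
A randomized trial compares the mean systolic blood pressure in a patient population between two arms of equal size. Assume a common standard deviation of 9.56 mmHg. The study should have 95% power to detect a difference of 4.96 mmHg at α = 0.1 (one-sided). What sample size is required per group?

64 per group

For two equal groups, n per group = 2·((z_α + z_β)·σ/δ)².
z_α = 1.282; z_β = 1.645 (power 95%).
n = 2 × (2.927 × 9.56 / 4.96)² = 2 × 31.83 = 63.66
Round up: n = 64 per group.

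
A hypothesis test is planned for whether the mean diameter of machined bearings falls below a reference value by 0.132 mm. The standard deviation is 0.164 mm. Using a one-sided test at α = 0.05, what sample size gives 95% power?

17

For a one-sample z-test, n = ((z_α + z_β)·σ/δ)².
z_α = 1.645 (one-sided α = 0.05); z_β = 1.645 (power 95% → β = 0.05).
n = (3.290 × 0.164 / 0.132)² = 16.71
Round up: n = 17.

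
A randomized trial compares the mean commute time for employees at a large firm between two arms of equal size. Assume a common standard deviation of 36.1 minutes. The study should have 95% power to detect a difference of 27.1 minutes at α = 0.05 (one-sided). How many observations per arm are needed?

39 per group

For two equal groups, n per group = 2·((z_α + z_β)·σ/δ)².
z_α = 1.645; z_β = 1.645 (power 95%).
n = 2 × (3.290 × 36.1 / 27.1)² = 2 × 19.21 = 38.42
Round up: n = 39 per group.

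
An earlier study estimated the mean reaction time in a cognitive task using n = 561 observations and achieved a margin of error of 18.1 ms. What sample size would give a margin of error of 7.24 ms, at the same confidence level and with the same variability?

Margin of error scales as 1/√n, so n₂ = n₁·(E₁/E₂)².
n₂ = 561 × (18.1/7.24)² = 561 × 6.25 = 3506.25
Round up: n₂ = 3507.

3507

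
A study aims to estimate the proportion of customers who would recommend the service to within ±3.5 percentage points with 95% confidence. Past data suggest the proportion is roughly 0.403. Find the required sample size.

755

For a proportion with margin E = 0.035 at 95% confidence, z = 1.960.
n = p̂(1−p̂)(z/E)² = 0.403 × 0.597 × (1.960/0.035)² = 754.49
Round up: n = 755.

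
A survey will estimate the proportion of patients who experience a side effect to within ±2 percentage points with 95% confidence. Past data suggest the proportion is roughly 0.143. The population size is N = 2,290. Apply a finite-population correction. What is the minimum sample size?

For a proportion with margin E = 0.02 at 95% confidence, z = 1.960.
n = p̂(1−p̂)(z/E)² = 0.143 × 0.857 × (1.960/0.02)² = 1176.98 — call this n₀.
Finite-population correction with N = 2,290: n = n₀ / (1 + (n₀−1)/N) = 1176.98 / 1.514 = 777.40
Round up: n = 778.

n = 778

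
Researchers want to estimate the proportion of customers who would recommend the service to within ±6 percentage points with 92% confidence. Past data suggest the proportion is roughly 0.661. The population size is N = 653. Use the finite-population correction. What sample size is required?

n = 148

For a proportion with margin E = 0.06 at 92% confidence, z = 1.751.
n = p̂(1−p̂)(z/E)² = 0.661 × 0.339 × (1.751/0.06)² = 190.84 — call this n₀.
Finite-population correction with N = 653: n = n₀ / (1 + (n₀−1)/N) = 190.84 / 1.291 = 147.82
Round up: n = 148.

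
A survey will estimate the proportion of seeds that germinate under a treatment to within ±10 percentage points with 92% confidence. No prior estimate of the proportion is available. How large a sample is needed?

For a proportion with margin E = 0.1 at 92% confidence, z = 1.751.
With no prior estimate, use p = 0.5, which maximizes p(1−p) at 0.25.
n = 0.25 × (z/E)² = 0.25 × (1.751/0.1)² = 76.65
Round up: n = 77.

n = 77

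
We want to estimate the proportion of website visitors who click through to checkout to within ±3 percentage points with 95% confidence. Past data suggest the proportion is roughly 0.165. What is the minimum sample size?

n = 589

For a proportion with margin E = 0.03 at 95% confidence, z = 1.960.
n = p̂(1−p̂)(z/E)² = 0.165 × 0.835 × (1.960/0.03)² = 588.08
Round up: n = 589.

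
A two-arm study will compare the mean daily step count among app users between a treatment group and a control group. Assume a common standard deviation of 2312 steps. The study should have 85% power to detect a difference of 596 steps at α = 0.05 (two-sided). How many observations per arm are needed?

271 per group

For two equal groups, n per group = 2·((z_{α/2} + z_β)·σ/δ)².
z_{α/2} = 1.960; z_β = 1.036 (power 85%).
n = 2 × (2.996 × 2312 / 596)² = 2 × 135.07 = 270.14
Round up: n = 271 per group.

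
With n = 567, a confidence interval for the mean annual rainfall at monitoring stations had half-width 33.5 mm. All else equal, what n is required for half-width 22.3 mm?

n = 1280

Margin of error scales as 1/√n, so n₂ = n₁·(E₁/E₂)².
n₂ = 567 × (33.5/22.3)² = 567 × 2.257 = 1279.72
Round up: n₂ = 1280.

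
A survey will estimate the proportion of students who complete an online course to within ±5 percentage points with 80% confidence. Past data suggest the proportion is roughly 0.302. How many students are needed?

For a proportion with margin E = 0.05 at 80% confidence, z = 1.282.
n = p̂(1−p̂)(z/E)² = 0.302 × 0.698 × (1.282/0.05)² = 138.58
Round up: n = 139.

139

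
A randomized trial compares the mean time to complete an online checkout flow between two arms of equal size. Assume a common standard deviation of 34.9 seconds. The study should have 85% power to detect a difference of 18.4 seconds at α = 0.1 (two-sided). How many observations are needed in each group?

For two equal groups, n per group = 2·((z_{α/2} + z_β)·σ/δ)².
z_{α/2} = 1.645; z_β = 1.036 (power 85%).
n = 2 × (2.681 × 34.9 / 18.4)² = 2 × 25.86 = 51.72
Round up: n = 52 per group.

52 per group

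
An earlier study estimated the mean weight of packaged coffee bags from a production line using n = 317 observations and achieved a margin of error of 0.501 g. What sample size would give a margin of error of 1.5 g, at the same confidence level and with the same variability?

Margin of error scales as 1/√n, so n₂ = n₁·(E₁/E₂)².
n₂ = 317 × (0.501/1.5)² = 317 × 0.1116 = 35.38
Round up: n₂ = 36.

n = 36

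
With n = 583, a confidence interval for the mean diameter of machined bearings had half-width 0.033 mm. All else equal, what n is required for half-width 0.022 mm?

1312

Margin of error scales as 1/√n, so n₂ = n₁·(E₁/E₂)².
n₂ = 583 × (0.033/0.022)² = 583 × 2.25 = 1311.75
Round up: n₂ = 1312.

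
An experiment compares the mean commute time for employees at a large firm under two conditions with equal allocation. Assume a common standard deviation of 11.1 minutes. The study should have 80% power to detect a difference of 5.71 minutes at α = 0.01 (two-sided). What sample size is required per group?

89 per group

For two equal groups, n per group = 2·((z_{α/2} + z_β)·σ/δ)².
z_{α/2} = 2.576; z_β = 0.842 (power 80%).
n = 2 × (3.418 × 11.1 / 5.71)² = 2 × 44.15 = 88.30
Round up: n = 89 per group.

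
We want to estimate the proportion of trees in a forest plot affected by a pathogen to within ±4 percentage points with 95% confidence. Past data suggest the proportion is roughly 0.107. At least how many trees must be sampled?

230

For a proportion with margin E = 0.04 at 95% confidence, z = 1.960.
n = p̂(1−p̂)(z/E)² = 0.107 × 0.893 × (1.960/0.04)² = 229.42
Round up: n = 230.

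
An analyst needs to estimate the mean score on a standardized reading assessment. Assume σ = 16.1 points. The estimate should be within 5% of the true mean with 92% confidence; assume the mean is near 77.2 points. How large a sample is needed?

For a mean, the margin of error is E = z·σ/√n, so n = (zσ/E)².
At 92% confidence, z = 1.751.
E = 5% of 77.2 = 3.86 points.
n = (1.751 × 16.1 / 3.86)² = 53.34
Round up: n = 54.

54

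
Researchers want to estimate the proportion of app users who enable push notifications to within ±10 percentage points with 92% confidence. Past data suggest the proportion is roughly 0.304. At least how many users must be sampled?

For a proportion with margin E = 0.1 at 92% confidence, z = 1.751.
n = p̂(1−p̂)(z/E)² = 0.304 × 0.696 × (1.751/0.1)² = 64.87
Round up: n = 65.

65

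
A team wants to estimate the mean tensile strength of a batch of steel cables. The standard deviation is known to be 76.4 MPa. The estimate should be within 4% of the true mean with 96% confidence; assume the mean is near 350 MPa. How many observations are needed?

For a mean, the margin of error is E = z·σ/√n, so n = (zσ/E)².
At 96% confidence, z = 2.054.
E = 4% of 350 = 14 MPa.
n = (2.054 × 76.4 / 14)² = 125.64
Round up: n = 126.

126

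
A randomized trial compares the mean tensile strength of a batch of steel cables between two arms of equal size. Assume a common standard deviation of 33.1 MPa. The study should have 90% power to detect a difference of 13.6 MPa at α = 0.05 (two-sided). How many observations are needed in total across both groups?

250 total

For two equal groups, n per group = 2·((z_{α/2} + z_β)·σ/δ)².
z_{α/2} = 1.960; z_β = 1.282 (power 90%).
n = 2 × (3.242 × 33.1 / 13.6)² = 2 × 62.26 = 124.52
Round up: n = 125 per group.
Total across both groups: 2 × 125 = 250.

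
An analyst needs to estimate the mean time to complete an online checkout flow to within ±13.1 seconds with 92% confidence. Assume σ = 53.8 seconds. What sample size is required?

52

For a mean, the margin of error is E = z·σ/√n, so n = (zσ/E)².
At 92% confidence, z = 1.751.
n = (1.751 × 53.8 / 13.1)² = 51.71
Round up: n = 52.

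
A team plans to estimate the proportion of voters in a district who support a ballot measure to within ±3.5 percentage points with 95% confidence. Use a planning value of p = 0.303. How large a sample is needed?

663

For a proportion with margin E = 0.035 at 95% confidence, z = 1.960.
n = p̂(1−p̂)(z/E)² = 0.303 × 0.697 × (1.960/0.035)² = 662.29
Round up: n = 663.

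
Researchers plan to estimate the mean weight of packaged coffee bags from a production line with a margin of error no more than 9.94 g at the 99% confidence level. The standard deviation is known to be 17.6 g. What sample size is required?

21

For a mean, the margin of error is E = z·σ/√n, so n = (zσ/E)².
At 99% confidence, z = 2.576.
n = (2.576 × 17.6 / 9.94)² = 20.80
Round up: n = 21.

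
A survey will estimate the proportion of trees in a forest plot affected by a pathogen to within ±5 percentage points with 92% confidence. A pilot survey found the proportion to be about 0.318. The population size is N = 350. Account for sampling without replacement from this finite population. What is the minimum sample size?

For a proportion with margin E = 0.05 at 92% confidence, z = 1.751.
n = p̂(1−p̂)(z/E)² = 0.318 × 0.682 × (1.751/0.05)² = 265.98 — call this n₀.
Finite-population correction with N = 350: n = n₀ / (1 + (n₀−1)/N) = 265.98 / 1.757 = 151.38
Round up: n = 152.

n = 152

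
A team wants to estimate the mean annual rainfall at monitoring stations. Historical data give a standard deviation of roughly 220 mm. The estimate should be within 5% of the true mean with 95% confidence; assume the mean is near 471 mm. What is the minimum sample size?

n = 336

For a mean, the margin of error is E = z·σ/√n, so n = (zσ/E)².
At 95% confidence, z = 1.960.
E = 5% of 471 = 23.55 mm.
n = (1.960 × 220 / 23.55)² = 335.26
Round up: n = 336.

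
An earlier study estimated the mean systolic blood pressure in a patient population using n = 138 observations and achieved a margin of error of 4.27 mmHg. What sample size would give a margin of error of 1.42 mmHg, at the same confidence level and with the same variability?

Margin of error scales as 1/√n, so n₂ = n₁·(E₁/E₂)².
n₂ = 138 × (4.27/1.42)² = 138 × 9.042 = 1247.80
Round up: n₂ = 1248.

1248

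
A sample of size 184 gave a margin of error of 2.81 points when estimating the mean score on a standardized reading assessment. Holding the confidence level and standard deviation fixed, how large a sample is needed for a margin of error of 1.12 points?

1159

Margin of error scales as 1/√n, so n₂ = n₁·(E₁/E₂)².
n₂ = 184 × (2.81/1.12)² = 184 × 6.295 = 1158.28
Round up: n₂ = 1159.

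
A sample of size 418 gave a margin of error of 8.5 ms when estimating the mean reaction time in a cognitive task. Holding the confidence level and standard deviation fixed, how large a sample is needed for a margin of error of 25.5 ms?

47

Margin of error scales as 1/√n, so n₂ = n₁·(E₁/E₂)².
n₂ = 418 × (8.5/25.5)² = 418 × 0.1111 = 46.44
Round up: n₂ = 47.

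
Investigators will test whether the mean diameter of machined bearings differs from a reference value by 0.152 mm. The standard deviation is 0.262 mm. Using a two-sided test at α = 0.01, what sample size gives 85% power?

n = 39

For a one-sample z-test, n = ((z_{α/2} + z_β)·σ/δ)².
z_{α/2} = 2.576 (two-sided α = 0.01); z_β = 1.036 (power 85% → β = 0.15).
n = (3.612 × 0.262 / 0.152)² = 38.76
Round up: n = 39.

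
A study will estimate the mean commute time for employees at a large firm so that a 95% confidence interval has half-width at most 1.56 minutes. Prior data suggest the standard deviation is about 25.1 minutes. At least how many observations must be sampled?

995

For a mean, the margin of error is E = z·σ/√n, so n = (zσ/E)².
At 95% confidence, z = 1.960.
n = (1.960 × 25.1 / 1.56)² = 994.51
Round up: n = 995.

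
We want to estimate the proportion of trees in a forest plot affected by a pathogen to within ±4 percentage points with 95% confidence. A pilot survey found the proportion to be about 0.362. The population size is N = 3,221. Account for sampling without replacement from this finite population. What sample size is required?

474

For a proportion with margin E = 0.04 at 95% confidence, z = 1.960.
n = p̂(1−p̂)(z/E)² = 0.362 × 0.638 × (1.960/0.04)² = 554.53 — call this n₀.
Finite-population correction with N = 3,221: n = n₀ / (1 + (n₀−1)/N) = 554.53 / 1.172 = 473.15
Round up: n = 474.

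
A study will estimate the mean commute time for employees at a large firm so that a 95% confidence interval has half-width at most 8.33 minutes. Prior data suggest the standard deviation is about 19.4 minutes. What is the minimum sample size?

For a mean, the margin of error is E = z·σ/√n, so n = (zσ/E)².
At 95% confidence, z = 1.960.
n = (1.960 × 19.4 / 8.33)² = 20.84
Round up: n = 21.

21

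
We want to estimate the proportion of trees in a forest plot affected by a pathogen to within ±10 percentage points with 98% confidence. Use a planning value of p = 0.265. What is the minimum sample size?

For a proportion with margin E = 0.1 at 98% confidence, z = 2.326.
n = p̂(1−p̂)(z/E)² = 0.265 × 0.735 × (2.326/0.1)² = 105.38
Round up: n = 106.

106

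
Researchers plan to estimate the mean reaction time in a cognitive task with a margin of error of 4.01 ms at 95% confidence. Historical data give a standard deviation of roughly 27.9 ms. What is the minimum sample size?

186

For a mean, the margin of error is E = z·σ/√n, so n = (zσ/E)².
At 95% confidence, z = 1.960.
n = (1.960 × 27.9 / 4.01)² = 185.97
Round up: n = 186.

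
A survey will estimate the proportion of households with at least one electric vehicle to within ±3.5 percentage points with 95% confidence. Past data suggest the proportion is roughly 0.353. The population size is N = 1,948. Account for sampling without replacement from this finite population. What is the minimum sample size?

n = 524

For a proportion with margin E = 0.035 at 95% confidence, z = 1.960.
n = p̂(1−p̂)(z/E)² = 0.353 × 0.647 × (1.960/0.035)² = 716.23 — call this n₀.
Finite-population correction with N = 1,948: n = n₀ / (1 + (n₀−1)/N) = 716.23 / 1.367 = 523.94
Round up: n = 524.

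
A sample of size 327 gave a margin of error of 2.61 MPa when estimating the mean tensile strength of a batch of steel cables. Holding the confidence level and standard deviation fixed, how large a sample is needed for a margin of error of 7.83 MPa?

Margin of error scales as 1/√n, so n₂ = n₁·(E₁/E₂)².
n₂ = 327 × (2.61/7.83)² = 327 × 0.1111 = 36.33
Round up: n₂ = 37.

37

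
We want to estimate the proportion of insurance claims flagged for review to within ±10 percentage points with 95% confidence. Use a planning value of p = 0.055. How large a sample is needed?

For a proportion with margin E = 0.1 at 95% confidence, z = 1.960.
n = p̂(1−p̂)(z/E)² = 0.055 × 0.945 × (1.960/0.1)² = 19.97
Round up: n = 20.

20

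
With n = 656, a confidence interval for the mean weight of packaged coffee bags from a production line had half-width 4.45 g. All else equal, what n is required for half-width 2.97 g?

Margin of error scales as 1/√n, so n₂ = n₁·(E₁/E₂)².
n₂ = 656 × (4.45/2.97)² = 656 × 2.245 = 1472.72
Round up: n₂ = 1473.

1473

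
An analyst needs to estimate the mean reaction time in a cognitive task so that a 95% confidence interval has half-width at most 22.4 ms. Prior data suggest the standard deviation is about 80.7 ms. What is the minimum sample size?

For a mean, the margin of error is E = z·σ/√n, so n = (zσ/E)².
At 95% confidence, z = 1.960.
n = (1.960 × 80.7 / 22.4)² = 49.86
Round up: n = 50.

n = 50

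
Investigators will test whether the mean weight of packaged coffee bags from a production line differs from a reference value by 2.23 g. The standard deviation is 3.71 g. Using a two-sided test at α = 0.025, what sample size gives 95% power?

42

For a one-sample z-test, n = ((z_{α/2} + z_β)·σ/δ)².
z_{α/2} = 2.241 (two-sided α = 0.025); z_β = 1.645 (power 95% → β = 0.05).
n = (3.886 × 3.71 / 2.23)² = 41.80
Round up: n = 42.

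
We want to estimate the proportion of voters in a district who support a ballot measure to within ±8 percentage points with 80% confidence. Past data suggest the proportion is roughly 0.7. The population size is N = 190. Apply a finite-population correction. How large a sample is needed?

n = 43

For a proportion with margin E = 0.08 at 80% confidence, z = 1.282.
n = p̂(1−p̂)(z/E)² = 0.7 × 0.3 × (1.282/0.08)² = 53.93 — call this n₀.
Finite-population correction with N = 190: n = n₀ / (1 + (n₀−1)/N) = 53.93 / 1.279 = 42.17
Round up: n = 43.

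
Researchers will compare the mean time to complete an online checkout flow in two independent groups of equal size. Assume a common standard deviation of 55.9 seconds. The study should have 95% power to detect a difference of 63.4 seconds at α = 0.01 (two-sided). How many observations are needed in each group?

For two equal groups, n per group = 2·((z_{α/2} + z_β)·σ/δ)².
z_{α/2} = 2.576; z_β = 1.645 (power 95%).
n = 2 × (4.221 × 55.9 / 63.4)² = 2 × 13.85 = 27.70
Round up: n = 28 per group.

28 per group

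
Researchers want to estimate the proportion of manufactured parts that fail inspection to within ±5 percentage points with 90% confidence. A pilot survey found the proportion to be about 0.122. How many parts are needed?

116

For a proportion with margin E = 0.05 at 90% confidence, z = 1.645.
n = p̂(1−p̂)(z/E)² = 0.122 × 0.878 × (1.645/0.05)² = 115.94
Round up: n = 116.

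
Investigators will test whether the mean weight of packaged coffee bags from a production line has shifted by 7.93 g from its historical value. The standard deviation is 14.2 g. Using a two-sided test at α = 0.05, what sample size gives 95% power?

For a one-sample z-test, n = ((z_{α/2} + z_β)·σ/δ)².
z_{α/2} = 1.960 (two-sided α = 0.05); z_β = 1.645 (power 95% → β = 0.05).
n = (3.605 × 14.2 / 7.93)² = 41.67
Round up: n = 42.

42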